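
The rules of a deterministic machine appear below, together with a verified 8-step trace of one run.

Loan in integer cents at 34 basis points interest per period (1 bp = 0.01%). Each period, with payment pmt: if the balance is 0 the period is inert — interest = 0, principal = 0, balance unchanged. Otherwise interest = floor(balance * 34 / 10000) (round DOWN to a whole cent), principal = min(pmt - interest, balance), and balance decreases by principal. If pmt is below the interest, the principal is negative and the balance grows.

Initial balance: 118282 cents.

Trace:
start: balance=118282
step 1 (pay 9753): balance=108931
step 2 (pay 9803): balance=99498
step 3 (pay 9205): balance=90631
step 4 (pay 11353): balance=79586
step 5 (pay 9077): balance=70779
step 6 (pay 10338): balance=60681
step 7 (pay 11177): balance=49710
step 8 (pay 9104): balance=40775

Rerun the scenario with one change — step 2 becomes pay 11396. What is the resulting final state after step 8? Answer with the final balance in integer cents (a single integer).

(re-executing from step 2 with the substitution; state before step 2: balance=108931)
step 2 (pay 11396): balance=97905
step 3 (pay 9205): balance=89032
step 4 (pay 11353): balance=77981
step 5 (pay 9077): balance=69169
step 6 (pay 10338): balance=59066
step 7 (pay 11177): balance=48089
step 8 (pay 9104): balance=39148

39148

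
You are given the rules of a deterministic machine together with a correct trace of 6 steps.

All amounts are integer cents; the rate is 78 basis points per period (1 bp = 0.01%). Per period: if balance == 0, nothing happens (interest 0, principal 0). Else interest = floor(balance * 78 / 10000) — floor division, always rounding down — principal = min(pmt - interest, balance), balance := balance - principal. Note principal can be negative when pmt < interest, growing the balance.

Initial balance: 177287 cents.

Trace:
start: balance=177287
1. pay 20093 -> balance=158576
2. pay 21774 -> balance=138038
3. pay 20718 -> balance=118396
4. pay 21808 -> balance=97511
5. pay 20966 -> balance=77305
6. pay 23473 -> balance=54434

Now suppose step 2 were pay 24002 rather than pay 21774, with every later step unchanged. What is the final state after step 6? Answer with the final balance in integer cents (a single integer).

52136

(re-executing from step 2 with the substitution; state before step 2: balance=158576)
2. pay 24002 -> balance=135810
3. pay 20718 -> balance=116151
4. pay 21808 -> balance=95248
5. pay 20966 -> balance=75024
6. pay 23473 -> balance=52136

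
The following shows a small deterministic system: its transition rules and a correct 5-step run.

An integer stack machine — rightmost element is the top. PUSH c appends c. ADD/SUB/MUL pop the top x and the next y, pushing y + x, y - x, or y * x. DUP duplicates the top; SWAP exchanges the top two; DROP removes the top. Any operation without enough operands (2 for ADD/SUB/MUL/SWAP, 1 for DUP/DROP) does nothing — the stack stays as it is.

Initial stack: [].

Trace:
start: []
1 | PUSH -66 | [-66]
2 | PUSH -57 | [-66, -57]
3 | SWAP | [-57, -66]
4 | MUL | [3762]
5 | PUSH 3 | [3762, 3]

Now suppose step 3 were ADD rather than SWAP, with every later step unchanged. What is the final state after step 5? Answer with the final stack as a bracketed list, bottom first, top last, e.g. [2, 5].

[-123, 3]

(re-executing from step 3 with the substitution; state before step 3: [-66, -57])
3 | ADD | [-123]
4 | MUL | [-123]
5 | PUSH 3 | [-123, 3]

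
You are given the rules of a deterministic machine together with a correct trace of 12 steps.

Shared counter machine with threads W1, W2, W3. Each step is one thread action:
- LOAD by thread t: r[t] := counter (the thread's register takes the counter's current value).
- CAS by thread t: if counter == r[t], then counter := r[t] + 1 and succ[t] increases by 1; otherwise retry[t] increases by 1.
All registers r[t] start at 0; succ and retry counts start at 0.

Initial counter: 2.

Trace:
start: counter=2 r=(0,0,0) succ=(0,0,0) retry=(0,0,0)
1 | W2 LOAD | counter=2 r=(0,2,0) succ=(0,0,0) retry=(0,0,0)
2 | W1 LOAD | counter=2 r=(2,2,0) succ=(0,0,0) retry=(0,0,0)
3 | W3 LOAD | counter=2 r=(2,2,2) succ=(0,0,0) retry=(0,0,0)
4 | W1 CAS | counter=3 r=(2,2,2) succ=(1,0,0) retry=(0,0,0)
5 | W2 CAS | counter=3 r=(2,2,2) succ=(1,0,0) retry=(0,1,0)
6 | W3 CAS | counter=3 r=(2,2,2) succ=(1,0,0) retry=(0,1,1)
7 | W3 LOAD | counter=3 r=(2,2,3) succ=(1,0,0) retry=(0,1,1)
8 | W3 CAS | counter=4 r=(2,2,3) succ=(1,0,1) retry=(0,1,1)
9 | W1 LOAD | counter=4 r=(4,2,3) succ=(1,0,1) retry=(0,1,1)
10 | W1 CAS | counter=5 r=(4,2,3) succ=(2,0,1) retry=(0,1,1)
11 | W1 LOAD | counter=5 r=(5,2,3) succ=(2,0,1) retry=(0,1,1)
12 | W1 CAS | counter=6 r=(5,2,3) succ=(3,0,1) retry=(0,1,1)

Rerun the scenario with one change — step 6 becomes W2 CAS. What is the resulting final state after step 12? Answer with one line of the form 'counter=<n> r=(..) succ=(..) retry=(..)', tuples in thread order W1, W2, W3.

(re-executing from step 6 with the substitution; state before step 6: counter=3 r=(2,2,2) succ=(1,0,0) retry=(0,1,0))
6 | W2 CAS | counter=3 r=(2,2,2) succ=(1,0,0) retry=(0,2,0)
7 | W3 LOAD | counter=3 r=(2,2,3) succ=(1,0,0) retry=(0,2,0)
8 | W3 CAS | counter=4 r=(2,2,3) succ=(1,0,1) retry=(0,2,0)
9 | W1 LOAD | counter=4 r=(4,2,3) succ=(1,0,1) retry=(0,2,0)
10 | W1 CAS | counter=5 r=(4,2,3) succ=(2,0,1) retry=(0,2,0)
11 | W1 LOAD | counter=5 r=(5,2,3) succ=(2,0,1) retry=(0,2,0)
12 | W1 CAS | counter=6 r=(5,2,3) succ=(3,0,1) retry=(0,2,0)

counter=6 r=(5,2,3) succ=(3,0,1) retry=(0,2,0)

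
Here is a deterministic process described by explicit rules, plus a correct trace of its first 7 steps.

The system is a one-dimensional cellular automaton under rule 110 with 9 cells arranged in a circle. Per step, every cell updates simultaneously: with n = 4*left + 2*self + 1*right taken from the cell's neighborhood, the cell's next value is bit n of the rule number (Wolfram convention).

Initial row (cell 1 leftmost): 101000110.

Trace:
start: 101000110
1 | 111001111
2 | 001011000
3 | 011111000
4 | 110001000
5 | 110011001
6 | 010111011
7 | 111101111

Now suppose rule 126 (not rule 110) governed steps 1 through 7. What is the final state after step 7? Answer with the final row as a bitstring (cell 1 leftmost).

111101111

(re-executing steps 1..7 under rule 126; state before step 1: 101000110)
1 | 111101111
2 | 000111000
3 | 001101100
4 | 011111110
5 | 110000011
6 | 011000110
7 | 111101111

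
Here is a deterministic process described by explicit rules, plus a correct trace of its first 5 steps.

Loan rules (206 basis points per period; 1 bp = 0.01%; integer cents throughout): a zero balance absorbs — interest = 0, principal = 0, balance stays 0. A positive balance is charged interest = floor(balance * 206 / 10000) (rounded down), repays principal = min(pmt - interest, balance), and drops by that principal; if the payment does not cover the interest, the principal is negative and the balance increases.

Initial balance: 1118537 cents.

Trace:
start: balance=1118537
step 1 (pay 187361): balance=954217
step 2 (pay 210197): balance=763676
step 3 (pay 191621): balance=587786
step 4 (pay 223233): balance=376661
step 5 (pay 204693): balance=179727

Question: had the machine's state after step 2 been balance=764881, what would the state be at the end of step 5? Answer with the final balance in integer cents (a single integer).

181008

state after step 2 := balance=764881
step 3 (pay 191621): balance=589016
step 4 (pay 223233): balance=377916
step 5 (pay 204693): balance=181008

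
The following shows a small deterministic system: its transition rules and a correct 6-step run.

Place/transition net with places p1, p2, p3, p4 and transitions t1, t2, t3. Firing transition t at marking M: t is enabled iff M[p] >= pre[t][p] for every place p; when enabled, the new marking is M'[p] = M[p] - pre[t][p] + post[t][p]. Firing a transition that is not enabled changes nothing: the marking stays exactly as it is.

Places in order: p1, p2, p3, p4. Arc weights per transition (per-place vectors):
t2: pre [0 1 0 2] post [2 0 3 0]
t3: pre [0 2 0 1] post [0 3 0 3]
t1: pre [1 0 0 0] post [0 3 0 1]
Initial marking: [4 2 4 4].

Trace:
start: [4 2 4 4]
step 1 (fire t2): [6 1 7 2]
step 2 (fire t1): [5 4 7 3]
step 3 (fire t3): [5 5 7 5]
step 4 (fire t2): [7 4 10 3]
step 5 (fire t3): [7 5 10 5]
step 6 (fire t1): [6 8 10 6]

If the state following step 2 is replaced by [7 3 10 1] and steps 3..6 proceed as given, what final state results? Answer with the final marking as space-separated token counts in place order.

state after step 2 := [7 3 10 1]
step 3 (fire t3): [7 4 10 3]
step 4 (fire t2): [9 3 13 1]
step 5 (fire t3): [9 4 13 3]
step 6 (fire t1): [8 7 13 4]

8 7 13 4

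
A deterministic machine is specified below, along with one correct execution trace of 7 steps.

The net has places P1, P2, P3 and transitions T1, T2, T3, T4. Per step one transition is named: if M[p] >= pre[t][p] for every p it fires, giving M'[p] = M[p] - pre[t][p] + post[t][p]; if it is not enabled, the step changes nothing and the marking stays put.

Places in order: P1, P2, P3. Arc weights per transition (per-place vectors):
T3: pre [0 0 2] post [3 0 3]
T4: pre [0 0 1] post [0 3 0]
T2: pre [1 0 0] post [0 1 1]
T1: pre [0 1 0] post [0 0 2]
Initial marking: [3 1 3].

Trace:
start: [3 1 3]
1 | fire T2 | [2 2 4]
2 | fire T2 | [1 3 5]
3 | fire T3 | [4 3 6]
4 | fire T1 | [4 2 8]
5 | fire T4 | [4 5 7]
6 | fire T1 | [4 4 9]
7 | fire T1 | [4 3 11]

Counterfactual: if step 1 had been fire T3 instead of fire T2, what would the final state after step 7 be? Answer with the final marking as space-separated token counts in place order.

8 2 11

(re-executing from step 1 with the substitution; state before step 1: [3 1 3])
1 | fire T3 | [6 1 4]
2 | fire T2 | [5 2 5]
3 | fire T3 | [8 2 6]
4 | fire T1 | [8 1 8]
5 | fire T4 | [8 4 7]
6 | fire T1 | [8 3 9]
7 | fire T1 | [8 2 11]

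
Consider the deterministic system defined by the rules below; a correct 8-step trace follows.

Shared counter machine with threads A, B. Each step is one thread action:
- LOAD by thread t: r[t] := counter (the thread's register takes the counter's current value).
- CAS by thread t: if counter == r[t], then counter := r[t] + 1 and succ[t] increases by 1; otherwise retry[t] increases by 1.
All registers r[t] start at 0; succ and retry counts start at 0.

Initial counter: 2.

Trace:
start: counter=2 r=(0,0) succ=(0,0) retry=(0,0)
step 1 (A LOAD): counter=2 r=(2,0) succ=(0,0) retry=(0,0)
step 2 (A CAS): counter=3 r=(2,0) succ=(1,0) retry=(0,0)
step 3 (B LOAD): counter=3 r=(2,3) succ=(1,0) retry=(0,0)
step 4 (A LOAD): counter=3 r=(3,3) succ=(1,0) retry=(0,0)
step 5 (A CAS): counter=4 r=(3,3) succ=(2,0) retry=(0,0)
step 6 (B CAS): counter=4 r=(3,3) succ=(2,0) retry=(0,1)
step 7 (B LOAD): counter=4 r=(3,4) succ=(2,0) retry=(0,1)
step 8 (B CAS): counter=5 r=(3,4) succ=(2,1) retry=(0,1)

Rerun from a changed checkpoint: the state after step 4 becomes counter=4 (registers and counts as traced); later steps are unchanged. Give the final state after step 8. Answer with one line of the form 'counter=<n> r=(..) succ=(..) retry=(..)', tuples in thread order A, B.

state after step 4 := counter=4 r=(3,3) succ=(1,0) retry=(0,0)
step 5 (A CAS): counter=4 r=(3,3) succ=(1,0) retry=(1,0)
step 6 (B CAS): counter=4 r=(3,3) succ=(1,0) retry=(1,1)
step 7 (B LOAD): counter=4 r=(3,4) succ=(1,0) retry=(1,1)
step 8 (B CAS): counter=5 r=(3,4) succ=(1,1) retry=(1,1)

counter=5 r=(3,4) succ=(1,1) retry=(1,1)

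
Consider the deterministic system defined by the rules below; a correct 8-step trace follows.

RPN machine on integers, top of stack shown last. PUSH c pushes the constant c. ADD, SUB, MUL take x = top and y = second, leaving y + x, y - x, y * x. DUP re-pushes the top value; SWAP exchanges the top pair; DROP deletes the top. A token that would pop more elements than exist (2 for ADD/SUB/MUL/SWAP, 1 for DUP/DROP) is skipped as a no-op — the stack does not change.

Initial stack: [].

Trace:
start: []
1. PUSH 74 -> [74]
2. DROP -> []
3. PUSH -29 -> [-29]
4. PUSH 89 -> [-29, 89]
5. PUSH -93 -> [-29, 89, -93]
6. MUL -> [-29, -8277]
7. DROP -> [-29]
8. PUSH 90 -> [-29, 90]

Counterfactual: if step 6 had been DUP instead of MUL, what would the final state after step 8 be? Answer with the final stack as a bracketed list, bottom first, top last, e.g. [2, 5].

[-29, 89, -93, 90]

(re-executing from step 6 with the substitution; state before step 6: [-29, 89, -93])
6. DUP -> [-29, 89, -93, -93]
7. DROP -> [-29, 89, -93]
8. PUSH 90 -> [-29, 89, -93, 90]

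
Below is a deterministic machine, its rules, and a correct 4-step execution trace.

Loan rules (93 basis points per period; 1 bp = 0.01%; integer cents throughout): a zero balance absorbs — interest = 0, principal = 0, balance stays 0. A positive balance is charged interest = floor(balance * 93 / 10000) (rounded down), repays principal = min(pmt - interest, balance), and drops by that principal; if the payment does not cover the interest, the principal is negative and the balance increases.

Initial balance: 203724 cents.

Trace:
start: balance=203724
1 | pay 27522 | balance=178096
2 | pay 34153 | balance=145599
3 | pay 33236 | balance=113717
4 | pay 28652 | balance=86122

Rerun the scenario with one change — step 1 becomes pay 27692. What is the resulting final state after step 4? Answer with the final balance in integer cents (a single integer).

85946

(re-executing from step 1 with the substitution; state before step 1: balance=203724)
1 | pay 27692 | balance=177926
2 | pay 34153 | balance=145427
3 | pay 33236 | balance=113543
4 | pay 28652 | balance=85946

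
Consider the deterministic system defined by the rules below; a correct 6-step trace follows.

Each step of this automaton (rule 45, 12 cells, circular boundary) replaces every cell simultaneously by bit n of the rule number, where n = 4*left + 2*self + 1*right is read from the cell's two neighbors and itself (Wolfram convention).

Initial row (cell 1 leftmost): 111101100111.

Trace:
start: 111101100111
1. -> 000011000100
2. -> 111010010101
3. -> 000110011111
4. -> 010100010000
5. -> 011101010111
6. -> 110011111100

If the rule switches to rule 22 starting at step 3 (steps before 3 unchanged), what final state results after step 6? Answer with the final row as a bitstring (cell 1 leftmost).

(re-executing steps 3..6 under rule 22; state before step 3: 111010010101)
3. -> 000011110100
4. -> 000100000110
5. -> 001110001001
6. -> 110001011111

110001011111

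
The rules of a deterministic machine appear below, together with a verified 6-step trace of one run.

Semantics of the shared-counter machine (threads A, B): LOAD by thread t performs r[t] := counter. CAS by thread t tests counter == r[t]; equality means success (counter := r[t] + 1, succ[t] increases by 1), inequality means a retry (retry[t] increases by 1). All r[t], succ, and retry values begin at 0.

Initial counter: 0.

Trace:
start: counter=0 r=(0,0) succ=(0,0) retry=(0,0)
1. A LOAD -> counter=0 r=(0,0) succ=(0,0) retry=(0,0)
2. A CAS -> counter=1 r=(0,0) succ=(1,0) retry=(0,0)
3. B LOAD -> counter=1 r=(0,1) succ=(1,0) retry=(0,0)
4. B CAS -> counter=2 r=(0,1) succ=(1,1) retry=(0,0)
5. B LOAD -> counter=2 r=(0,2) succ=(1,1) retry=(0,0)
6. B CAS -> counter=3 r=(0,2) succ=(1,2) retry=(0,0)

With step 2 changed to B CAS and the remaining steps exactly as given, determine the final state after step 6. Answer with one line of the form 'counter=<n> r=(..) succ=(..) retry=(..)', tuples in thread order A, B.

(re-executing from step 2 with the substitution; state before step 2: counter=0 r=(0,0) succ=(0,0) retry=(0,0))
2. B CAS -> counter=1 r=(0,0) succ=(0,1) retry=(0,0)
3. B LOAD -> counter=1 r=(0,1) succ=(0,1) retry=(0,0)
4. B CAS -> counter=2 r=(0,1) succ=(0,2) retry=(0,0)
5. B LOAD -> counter=2 r=(0,2) succ=(0,2) retry=(0,0)
6. B CAS -> counter=3 r=(0,2) succ=(0,3) retry=(0,0)

counter=3 r=(0,2) succ=(0,3) retry=(0,0)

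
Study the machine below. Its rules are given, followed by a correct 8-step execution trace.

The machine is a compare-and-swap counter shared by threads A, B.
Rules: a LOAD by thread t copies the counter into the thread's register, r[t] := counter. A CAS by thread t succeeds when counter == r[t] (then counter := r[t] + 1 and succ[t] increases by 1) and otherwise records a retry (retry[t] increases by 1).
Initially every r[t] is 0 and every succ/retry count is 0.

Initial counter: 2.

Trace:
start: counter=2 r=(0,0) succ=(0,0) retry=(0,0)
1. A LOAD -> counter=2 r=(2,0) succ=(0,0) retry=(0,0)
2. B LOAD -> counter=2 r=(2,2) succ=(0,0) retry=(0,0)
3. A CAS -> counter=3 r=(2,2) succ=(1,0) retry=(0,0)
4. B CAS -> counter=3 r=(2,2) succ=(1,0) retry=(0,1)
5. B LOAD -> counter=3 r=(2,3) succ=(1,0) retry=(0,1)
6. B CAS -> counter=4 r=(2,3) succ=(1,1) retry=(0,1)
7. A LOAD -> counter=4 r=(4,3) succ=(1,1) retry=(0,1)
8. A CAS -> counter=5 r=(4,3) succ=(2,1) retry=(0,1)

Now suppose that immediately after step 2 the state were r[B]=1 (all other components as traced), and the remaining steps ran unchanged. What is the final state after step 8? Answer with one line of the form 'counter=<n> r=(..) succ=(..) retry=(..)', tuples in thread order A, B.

state after step 2 := counter=2 r=(2,1) succ=(0,0) retry=(0,0)
3. A CAS -> counter=3 r=(2,1) succ=(1,0) retry=(0,0)
4. B CAS -> counter=3 r=(2,1) succ=(1,0) retry=(0,1)
5. B LOAD -> counter=3 r=(2,3) succ=(1,0) retry=(0,1)
6. B CAS -> counter=4 r=(2,3) succ=(1,1) retry=(0,1)
7. A LOAD -> counter=4 r=(4,3) succ=(1,1) retry=(0,1)
8. A CAS -> counter=5 r=(4,3) succ=(2,1) retry=(0,1)

counter=5 r=(4,3) succ=(2,1) retry=(0,1)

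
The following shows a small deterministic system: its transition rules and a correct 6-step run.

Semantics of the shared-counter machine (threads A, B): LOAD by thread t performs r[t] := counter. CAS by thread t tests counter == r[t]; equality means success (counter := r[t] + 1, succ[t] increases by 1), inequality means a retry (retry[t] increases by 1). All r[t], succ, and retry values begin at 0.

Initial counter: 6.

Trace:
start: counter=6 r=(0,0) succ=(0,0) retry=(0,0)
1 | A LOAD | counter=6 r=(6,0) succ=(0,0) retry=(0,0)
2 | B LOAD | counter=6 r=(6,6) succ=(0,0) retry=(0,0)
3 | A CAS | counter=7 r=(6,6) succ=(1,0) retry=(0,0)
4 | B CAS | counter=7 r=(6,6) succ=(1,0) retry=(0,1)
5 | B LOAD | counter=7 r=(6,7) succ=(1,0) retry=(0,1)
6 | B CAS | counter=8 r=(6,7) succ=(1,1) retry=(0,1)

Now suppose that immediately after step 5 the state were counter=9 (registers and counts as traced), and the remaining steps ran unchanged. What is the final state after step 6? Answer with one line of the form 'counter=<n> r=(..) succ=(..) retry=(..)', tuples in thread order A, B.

state after step 5 := counter=9 r=(6,7) succ=(1,0) retry=(0,1)
6 | B CAS | counter=9 r=(6,7) succ=(1,0) retry=(0,2)

counter=9 r=(6,7) succ=(1,0) retry=(0,2)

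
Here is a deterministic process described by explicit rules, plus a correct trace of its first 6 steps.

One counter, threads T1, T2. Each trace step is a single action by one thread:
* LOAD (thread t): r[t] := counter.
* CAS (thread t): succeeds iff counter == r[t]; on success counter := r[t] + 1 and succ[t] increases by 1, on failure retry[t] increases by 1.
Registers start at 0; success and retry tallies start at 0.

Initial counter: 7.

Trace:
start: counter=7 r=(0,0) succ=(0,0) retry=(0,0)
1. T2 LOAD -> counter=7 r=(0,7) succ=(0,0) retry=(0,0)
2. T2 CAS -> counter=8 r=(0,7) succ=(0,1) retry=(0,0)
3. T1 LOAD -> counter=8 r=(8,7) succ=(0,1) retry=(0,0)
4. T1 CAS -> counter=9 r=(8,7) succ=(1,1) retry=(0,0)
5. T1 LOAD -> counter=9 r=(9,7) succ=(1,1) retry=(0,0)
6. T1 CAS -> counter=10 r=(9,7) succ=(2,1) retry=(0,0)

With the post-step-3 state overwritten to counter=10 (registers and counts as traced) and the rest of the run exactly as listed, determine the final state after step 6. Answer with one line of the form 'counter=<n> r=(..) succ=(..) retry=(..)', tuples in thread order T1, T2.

counter=11 r=(10,7) succ=(1,1) retry=(1,0)

state after step 3 := counter=10 r=(8,7) succ=(0,1) retry=(0,0)
4. T1 CAS -> counter=10 r=(8,7) succ=(0,1) retry=(1,0)
5. T1 LOAD -> counter=10 r=(10,7) succ=(0,1) retry=(1,0)
6. T1 CAS -> counter=11 r=(10,7) succ=(1,1) retry=(1,0)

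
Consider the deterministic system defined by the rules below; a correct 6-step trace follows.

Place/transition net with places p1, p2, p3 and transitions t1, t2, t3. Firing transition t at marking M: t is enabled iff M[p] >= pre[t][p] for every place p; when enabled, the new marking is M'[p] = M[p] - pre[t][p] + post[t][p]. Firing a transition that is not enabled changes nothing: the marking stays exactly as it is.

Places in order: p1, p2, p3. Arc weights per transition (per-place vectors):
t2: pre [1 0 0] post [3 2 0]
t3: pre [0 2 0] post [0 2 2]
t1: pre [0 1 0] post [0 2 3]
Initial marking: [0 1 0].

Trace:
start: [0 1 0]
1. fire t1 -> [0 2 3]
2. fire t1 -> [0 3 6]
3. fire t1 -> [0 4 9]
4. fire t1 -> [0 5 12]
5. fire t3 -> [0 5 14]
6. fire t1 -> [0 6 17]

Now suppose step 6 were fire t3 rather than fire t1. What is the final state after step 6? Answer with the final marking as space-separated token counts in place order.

0 5 16

(re-executing from step 6 with the substitution; state before step 6: [0 5 14])
6. fire t3 -> [0 5 16]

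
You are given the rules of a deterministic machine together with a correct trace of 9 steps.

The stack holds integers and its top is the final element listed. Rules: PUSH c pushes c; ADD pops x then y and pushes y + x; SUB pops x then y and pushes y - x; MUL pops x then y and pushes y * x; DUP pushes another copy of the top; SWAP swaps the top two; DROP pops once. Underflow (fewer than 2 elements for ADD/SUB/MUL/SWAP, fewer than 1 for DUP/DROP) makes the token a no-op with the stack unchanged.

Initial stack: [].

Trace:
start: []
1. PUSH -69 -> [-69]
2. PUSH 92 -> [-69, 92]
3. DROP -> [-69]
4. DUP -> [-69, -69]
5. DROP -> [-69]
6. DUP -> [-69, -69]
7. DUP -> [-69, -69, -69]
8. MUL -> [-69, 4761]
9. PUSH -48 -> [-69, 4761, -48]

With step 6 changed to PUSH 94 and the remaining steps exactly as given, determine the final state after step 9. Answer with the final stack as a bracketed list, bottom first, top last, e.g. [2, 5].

[-69, 8836, -48]

(re-executing from step 6 with the substitution; state before step 6: [-69])
6. PUSH 94 -> [-69, 94]
7. DUP -> [-69, 94, 94]
8. MUL -> [-69, 8836]
9. PUSH -48 -> [-69, 8836, -48]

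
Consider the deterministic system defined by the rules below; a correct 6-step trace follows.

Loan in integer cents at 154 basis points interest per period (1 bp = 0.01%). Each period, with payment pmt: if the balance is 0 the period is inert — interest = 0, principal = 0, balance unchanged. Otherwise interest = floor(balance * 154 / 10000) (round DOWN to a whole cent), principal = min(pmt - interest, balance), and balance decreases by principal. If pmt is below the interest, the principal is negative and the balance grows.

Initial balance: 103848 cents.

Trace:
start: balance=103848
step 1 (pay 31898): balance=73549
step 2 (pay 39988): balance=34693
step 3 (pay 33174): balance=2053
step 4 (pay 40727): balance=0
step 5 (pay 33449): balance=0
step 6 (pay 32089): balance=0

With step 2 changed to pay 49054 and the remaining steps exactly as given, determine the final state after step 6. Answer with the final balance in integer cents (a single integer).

(re-executing from step 2 with the substitution; state before step 2: balance=73549)
step 2 (pay 49054): balance=25627
step 3 (pay 33174): balance=0
step 4 (pay 40727): balance=0
step 5 (pay 33449): balance=0
step 6 (pay 32089): balance=0

0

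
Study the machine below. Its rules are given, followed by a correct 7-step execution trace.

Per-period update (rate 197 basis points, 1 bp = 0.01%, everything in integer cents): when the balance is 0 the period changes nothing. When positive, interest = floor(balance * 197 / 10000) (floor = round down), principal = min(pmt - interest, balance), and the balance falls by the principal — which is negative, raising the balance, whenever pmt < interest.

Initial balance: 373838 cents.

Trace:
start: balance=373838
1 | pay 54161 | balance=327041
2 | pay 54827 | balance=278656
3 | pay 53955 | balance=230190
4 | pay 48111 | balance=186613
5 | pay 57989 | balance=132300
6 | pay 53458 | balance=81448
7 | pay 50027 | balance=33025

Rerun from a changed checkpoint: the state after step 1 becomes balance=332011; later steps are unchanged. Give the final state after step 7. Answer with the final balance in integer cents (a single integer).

state after step 1 := balance=332011
2 | pay 54827 | balance=283724
3 | pay 53955 | balance=235358
4 | pay 48111 | balance=191883
5 | pay 57989 | balance=137674
6 | pay 53458 | balance=86928
7 | pay 50027 | balance=38613

38613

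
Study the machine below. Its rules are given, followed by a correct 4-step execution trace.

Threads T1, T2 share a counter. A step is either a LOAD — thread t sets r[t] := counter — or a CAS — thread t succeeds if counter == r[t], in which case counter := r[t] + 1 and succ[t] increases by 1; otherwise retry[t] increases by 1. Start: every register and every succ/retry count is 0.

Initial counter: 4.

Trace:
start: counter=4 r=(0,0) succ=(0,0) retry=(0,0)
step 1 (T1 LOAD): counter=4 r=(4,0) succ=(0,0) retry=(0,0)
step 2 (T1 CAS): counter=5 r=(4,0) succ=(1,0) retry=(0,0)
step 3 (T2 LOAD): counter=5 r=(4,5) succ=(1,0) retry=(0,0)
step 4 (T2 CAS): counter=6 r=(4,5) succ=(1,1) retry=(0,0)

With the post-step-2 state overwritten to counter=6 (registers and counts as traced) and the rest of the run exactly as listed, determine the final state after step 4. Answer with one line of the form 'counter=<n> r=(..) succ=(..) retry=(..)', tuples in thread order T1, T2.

state after step 2 := counter=6 r=(4,0) succ=(1,0) retry=(0,0)
step 3 (T2 LOAD): counter=6 r=(4,6) succ=(1,0) retry=(0,0)
step 4 (T2 CAS): counter=7 r=(4,6) succ=(1,1) retry=(0,0)

counter=7 r=(4,6) succ=(1,1) retry=(0,0)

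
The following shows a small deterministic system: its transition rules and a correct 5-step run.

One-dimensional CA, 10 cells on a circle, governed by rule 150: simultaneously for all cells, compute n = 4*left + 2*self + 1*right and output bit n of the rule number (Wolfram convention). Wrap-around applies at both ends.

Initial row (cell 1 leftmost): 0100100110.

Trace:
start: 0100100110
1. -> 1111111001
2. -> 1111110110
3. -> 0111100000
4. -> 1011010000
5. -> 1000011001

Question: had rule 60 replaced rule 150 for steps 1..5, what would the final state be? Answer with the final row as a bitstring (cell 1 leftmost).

(re-executing steps 1..5 under rule 60; state before step 1: 0100100110)
1. -> 0110110101
2. -> 1101101111
3. -> 0011011000
4. -> 0010110100
5. -> 0011101110

0011101110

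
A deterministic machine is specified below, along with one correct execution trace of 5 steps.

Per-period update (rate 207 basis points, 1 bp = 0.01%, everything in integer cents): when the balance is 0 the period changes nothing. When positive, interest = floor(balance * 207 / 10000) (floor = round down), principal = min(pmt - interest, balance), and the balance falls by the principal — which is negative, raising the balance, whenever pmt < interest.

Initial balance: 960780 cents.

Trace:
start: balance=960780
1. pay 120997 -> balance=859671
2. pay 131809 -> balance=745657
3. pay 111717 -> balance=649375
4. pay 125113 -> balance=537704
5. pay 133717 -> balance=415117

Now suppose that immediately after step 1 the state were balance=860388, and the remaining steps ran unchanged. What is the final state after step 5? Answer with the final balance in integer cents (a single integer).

415895

state after step 1 := balance=860388
2. pay 131809 -> balance=746389
3. pay 111717 -> balance=650122
4. pay 125113 -> balance=538466
5. pay 133717 -> balance=415895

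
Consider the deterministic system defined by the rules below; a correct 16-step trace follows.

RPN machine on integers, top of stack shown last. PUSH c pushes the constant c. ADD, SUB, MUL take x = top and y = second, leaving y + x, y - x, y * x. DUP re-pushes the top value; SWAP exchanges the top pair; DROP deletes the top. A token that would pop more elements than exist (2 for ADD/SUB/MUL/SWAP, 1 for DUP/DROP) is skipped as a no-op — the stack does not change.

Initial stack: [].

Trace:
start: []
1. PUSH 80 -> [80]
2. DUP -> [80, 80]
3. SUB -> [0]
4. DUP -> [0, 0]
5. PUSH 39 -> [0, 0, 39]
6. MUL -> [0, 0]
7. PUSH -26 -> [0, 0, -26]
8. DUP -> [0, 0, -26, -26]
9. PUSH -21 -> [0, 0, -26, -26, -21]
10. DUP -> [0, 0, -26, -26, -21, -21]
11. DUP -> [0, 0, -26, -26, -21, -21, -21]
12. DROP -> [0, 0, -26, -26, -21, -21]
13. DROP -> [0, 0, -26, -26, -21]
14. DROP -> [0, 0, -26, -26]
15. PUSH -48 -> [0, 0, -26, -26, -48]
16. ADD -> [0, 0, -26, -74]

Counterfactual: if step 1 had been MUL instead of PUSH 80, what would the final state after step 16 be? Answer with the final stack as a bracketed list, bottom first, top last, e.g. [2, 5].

[39, -26, -74]

(re-executing from step 1 with the substitution; state before step 1: [])
1. MUL -> []
2. DUP -> []
3. SUB -> []
4. DUP -> []
5. PUSH 39 -> [39]
6. MUL -> [39]
7. PUSH -26 -> [39, -26]
8. DUP -> [39, -26, -26]
9. PUSH -21 -> [39, -26, -26, -21]
10. DUP -> [39, -26, -26, -21, -21]
11. DUP -> [39, -26, -26, -21, -21, -21]
12. DROP -> [39, -26, -26, -21, -21]
13. DROP -> [39, -26, -26, -21]
14. DROP -> [39, -26, -26]
15. PUSH -48 -> [39, -26, -26, -48]
16. ADD -> [39, -26, -74]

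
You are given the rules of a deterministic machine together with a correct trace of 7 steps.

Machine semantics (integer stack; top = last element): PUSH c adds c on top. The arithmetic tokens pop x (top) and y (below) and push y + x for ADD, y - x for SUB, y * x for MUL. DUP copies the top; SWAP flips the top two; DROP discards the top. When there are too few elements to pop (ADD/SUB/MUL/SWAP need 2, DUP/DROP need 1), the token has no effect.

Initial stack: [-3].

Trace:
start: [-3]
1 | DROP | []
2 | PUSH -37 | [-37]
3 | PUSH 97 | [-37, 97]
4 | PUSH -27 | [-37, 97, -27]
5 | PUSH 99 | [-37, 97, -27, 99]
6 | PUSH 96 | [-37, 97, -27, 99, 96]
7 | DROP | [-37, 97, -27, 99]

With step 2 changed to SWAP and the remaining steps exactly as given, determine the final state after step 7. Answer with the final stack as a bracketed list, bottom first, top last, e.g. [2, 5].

(re-executing from step 2 with the substitution; state before step 2: [])
2 | SWAP | []
3 | PUSH 97 | [97]
4 | PUSH -27 | [97, -27]
5 | PUSH 99 | [97, -27, 99]
6 | PUSH 96 | [97, -27, 99, 96]
7 | DROP | [97, -27, 99]

[97, -27, 99]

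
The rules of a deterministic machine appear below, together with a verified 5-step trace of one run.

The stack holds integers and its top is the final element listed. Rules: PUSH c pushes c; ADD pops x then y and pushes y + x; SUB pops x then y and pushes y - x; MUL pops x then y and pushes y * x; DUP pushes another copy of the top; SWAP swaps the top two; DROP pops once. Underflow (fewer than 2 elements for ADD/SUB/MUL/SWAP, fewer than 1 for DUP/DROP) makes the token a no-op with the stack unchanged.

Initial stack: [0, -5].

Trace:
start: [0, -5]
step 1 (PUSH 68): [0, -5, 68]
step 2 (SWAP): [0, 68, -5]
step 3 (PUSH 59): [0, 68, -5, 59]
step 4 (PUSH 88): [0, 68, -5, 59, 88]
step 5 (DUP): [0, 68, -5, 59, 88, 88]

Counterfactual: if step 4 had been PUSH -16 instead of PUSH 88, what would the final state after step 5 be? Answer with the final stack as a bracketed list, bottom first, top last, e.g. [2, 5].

[0, 68, -5, 59, -16, -16]

(re-executing from step 4 with the substitution; state before step 4: [0, 68, -5, 59])
step 4 (PUSH -16): [0, 68, -5, 59, -16]
step 5 (DUP): [0, 68, -5, 59, -16, -16]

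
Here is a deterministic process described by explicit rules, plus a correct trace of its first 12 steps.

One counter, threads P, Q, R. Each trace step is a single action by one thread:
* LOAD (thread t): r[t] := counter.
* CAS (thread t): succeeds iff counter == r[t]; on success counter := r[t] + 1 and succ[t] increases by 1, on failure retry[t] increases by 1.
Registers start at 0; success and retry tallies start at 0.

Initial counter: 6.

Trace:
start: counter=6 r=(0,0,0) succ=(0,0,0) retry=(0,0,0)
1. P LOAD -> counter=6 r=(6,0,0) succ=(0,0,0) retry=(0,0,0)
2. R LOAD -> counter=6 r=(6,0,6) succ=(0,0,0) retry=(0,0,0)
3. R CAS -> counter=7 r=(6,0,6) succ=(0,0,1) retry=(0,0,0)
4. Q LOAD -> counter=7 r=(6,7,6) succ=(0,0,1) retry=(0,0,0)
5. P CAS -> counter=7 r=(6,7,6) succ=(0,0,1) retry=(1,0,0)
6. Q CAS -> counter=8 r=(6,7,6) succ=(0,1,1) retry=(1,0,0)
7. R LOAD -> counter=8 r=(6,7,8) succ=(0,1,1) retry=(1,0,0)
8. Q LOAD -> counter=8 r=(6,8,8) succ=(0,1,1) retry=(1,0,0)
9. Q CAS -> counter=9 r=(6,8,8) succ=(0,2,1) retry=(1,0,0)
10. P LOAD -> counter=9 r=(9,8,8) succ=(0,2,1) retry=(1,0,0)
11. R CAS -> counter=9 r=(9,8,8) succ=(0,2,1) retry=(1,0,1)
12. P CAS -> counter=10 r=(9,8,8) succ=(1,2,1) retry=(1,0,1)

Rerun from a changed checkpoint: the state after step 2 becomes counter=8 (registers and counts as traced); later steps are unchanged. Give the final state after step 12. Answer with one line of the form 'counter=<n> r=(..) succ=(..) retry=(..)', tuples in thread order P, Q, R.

state after step 2 := counter=8 r=(6,0,6) succ=(0,0,0) retry=(0,0,0)
3. R CAS -> counter=8 r=(6,0,6) succ=(0,0,0) retry=(0,0,1)
4. Q LOAD -> counter=8 r=(6,8,6) succ=(0,0,0) retry=(0,0,1)
5. P CAS -> counter=8 r=(6,8,6) succ=(0,0,0) retry=(1,0,1)
6. Q CAS -> counter=9 r=(6,8,6) succ=(0,1,0) retry=(1,0,1)
7. R LOAD -> counter=9 r=(6,8,9) succ=(0,1,0) retry=(1,0,1)
8. Q LOAD -> counter=9 r=(6,9,9) succ=(0,1,0) retry=(1,0,1)
9. Q CAS -> counter=10 r=(6,9,9) succ=(0,2,0) retry=(1,0,1)
10. P LOAD -> counter=10 r=(10,9,9) succ=(0,2,0) retry=(1,0,1)
11. R CAS -> counter=10 r=(10,9,9) succ=(0,2,0) retry=(1,0,2)
12. P CAS -> counter=11 r=(10,9,9) succ=(1,2,0) retry=(1,0,2)

counter=11 r=(10,9,9) succ=(1,2,0) retry=(1,0,2)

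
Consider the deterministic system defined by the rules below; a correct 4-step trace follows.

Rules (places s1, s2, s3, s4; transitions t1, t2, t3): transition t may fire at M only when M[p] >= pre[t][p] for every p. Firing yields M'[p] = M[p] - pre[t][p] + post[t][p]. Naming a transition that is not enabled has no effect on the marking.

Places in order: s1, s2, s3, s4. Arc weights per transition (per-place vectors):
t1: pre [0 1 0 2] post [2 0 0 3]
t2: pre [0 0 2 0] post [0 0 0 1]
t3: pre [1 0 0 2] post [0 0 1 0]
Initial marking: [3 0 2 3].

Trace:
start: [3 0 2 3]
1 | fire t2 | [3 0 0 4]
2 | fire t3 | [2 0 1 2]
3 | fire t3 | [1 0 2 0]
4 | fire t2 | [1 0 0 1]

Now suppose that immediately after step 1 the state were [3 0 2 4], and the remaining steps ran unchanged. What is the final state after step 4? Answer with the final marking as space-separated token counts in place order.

state after step 1 := [3 0 2 4]
2 | fire t3 | [2 0 3 2]
3 | fire t3 | [1 0 4 0]
4 | fire t2 | [1 0 2 1]

1 0 2 1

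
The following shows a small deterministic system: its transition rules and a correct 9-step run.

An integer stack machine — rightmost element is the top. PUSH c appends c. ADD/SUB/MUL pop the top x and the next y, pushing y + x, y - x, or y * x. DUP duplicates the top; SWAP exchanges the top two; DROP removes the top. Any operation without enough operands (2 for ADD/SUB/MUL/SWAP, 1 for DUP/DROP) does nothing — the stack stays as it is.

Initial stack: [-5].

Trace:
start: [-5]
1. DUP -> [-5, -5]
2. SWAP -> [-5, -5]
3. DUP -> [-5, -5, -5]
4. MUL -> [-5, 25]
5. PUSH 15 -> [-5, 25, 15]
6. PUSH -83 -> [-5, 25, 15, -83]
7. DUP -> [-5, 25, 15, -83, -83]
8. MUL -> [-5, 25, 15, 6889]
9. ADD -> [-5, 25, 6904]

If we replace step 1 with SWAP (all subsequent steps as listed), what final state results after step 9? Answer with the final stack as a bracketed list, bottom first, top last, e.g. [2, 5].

(re-executing from step 1 with the substitution; state before step 1: [-5])
1. SWAP -> [-5]
2. SWAP -> [-5]
3. DUP -> [-5, -5]
4. MUL -> [25]
5. PUSH 15 -> [25, 15]
6. PUSH -83 -> [25, 15, -83]
7. DUP -> [25, 15, -83, -83]
8. MUL -> [25, 15, 6889]
9. ADD -> [25, 6904]

[25, 6904]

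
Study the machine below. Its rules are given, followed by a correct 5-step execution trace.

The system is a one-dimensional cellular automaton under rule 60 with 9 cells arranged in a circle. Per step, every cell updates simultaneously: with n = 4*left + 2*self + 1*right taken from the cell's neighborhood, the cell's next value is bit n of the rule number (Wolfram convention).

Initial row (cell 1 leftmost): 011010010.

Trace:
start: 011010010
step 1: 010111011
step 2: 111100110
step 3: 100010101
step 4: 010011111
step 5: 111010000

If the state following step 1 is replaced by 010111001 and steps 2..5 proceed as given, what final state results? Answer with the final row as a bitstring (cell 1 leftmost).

110010010

state after step 1 := 010111001
step 2: 111100101
step 3: 000010111
step 4: 100011100
step 5: 110010010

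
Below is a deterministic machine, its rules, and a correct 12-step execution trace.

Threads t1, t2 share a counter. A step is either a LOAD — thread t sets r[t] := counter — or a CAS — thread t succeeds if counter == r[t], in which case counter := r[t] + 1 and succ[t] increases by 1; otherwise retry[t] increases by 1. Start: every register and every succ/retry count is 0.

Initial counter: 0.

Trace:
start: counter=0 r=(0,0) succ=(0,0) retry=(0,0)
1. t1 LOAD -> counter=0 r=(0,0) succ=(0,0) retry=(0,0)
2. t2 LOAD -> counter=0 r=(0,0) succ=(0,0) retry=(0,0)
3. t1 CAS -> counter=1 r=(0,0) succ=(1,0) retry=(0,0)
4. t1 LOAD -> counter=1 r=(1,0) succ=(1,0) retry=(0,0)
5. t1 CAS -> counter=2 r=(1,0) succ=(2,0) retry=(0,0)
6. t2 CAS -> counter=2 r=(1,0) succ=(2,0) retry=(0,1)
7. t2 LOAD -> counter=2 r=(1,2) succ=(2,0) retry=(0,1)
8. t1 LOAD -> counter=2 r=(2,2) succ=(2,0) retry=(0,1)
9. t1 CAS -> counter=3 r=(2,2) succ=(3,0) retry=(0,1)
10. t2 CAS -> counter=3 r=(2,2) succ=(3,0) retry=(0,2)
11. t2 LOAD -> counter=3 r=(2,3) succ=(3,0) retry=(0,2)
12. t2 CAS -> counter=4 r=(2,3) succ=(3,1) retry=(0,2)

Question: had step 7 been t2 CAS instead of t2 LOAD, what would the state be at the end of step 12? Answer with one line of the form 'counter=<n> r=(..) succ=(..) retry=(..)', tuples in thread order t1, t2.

(re-executing from step 7 with the substitution; state before step 7: counter=2 r=(1,0) succ=(2,0) retry=(0,1))
7. t2 CAS -> counter=2 r=(1,0) succ=(2,0) retry=(0,2)
8. t1 LOAD -> counter=2 r=(2,0) succ=(2,0) retry=(0,2)
9. t1 CAS -> counter=3 r=(2,0) succ=(3,0) retry=(0,2)
10. t2 CAS -> counter=3 r=(2,0) succ=(3,0) retry=(0,3)
11. t2 LOAD -> counter=3 r=(2,3) succ=(3,0) retry=(0,3)
12. t2 CAS -> counter=4 r=(2,3) succ=(3,1) retry=(0,3)

counter=4 r=(2,3) succ=(3,1) retry=(0,3)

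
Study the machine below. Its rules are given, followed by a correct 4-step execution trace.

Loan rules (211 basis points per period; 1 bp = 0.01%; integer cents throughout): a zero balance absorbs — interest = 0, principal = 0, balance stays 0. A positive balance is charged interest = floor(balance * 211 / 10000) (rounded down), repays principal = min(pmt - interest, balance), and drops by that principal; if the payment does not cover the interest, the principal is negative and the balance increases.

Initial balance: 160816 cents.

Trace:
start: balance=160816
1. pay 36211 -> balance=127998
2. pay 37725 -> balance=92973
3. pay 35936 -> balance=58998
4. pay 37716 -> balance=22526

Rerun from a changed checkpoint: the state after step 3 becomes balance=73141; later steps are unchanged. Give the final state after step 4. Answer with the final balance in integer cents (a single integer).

state after step 3 := balance=73141
4. pay 37716 -> balance=36968

36968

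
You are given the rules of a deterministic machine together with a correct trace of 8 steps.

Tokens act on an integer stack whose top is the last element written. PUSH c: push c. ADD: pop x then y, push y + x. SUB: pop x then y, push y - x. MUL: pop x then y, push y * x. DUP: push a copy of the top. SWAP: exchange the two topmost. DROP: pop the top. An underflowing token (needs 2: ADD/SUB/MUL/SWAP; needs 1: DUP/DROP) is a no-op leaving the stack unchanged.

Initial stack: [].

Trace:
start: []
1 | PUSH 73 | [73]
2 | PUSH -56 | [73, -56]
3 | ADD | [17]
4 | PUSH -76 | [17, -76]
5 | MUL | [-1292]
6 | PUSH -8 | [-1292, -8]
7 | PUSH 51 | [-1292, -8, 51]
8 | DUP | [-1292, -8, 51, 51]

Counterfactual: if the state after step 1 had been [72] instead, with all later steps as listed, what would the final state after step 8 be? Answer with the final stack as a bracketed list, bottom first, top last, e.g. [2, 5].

[-1216, -8, 51, 51]

state after step 1 := [72]
2 | PUSH -56 | [72, -56]
3 | ADD | [16]
4 | PUSH -76 | [16, -76]
5 | MUL | [-1216]
6 | PUSH -8 | [-1216, -8]
7 | PUSH 51 | [-1216, -8, 51]
8 | DUP | [-1216, -8, 51, 51]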